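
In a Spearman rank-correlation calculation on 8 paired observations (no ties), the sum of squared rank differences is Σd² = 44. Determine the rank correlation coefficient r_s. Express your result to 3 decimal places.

0.476

ρ = 1 − 6Σd² / [n(n²−1)] = 1 − 6×44 / (8×63)
  = 1 − 264/504 = 1 − 0.5238 ≈ 0.476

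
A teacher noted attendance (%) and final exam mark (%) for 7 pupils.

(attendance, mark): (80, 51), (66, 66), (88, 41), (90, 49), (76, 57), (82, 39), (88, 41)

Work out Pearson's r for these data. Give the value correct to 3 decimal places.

n = 7, Σx = 570, Σy = 344, Σx² = 46844, Σy² = 17490, Σxy = 27592
nΣxy − ΣxΣy = 193144 − 196080 = -2936
nΣx² − (Σx)² = 327908 − 324900 = 3008; nΣy² − (Σy)² = 122430 − 118336 = 4094
r = -2936 / √(3008 × 4094) = -2936 / 3509.2381 ≈ -0.837

-0.837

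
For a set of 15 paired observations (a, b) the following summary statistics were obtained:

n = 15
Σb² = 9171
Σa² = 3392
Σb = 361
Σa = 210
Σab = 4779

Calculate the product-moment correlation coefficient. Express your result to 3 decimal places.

-0.589

r = (nΣab − ΣaΣb) / √[(nΣa² − (Σa)²)(nΣb² − (Σb)²)]
Numerator: 15×4779 − 210×361 = -4125
Denominator: √[(50880 − 44100)(137565 − 130321)] = √[6780 × 7244] = 7008.1610
r = -4125 / 7008.1610 ≈ -0.589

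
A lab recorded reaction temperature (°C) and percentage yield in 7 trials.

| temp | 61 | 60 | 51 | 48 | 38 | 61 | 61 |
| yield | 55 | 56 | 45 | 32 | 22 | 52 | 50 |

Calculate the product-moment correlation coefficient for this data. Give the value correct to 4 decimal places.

n = 7, Σx = 380, Σy = 312, Σx² = 21112, Σy² = 14898, Σxy = 17604
nΣxy − ΣxΣy = 123228 − 118560 = 4668
nΣx² − (Σx)² = 147784 − 144400 = 3384; nΣy² − (Σy)² = 104286 − 97344 = 6942
r = 4668 / √(3384 × 6942) = 4668 / 4846.8266 ≈ 0.9631

0.9631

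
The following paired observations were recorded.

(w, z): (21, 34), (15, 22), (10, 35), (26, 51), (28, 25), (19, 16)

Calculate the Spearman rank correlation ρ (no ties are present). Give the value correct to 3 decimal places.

0.143

Rank w: 4, 2, 1, 5, 6, 3
Rank z: 4, 2, 5, 6, 3, 1
d = rank(w) − rank(z): 0, 0, -4, -1, 3, 2; Σd² = 30
ρ = 1 − 6Σd² / [n(n²−1)] = 1 − 6×30 / (6×35) = 1 − 180/210 ≈ 0.143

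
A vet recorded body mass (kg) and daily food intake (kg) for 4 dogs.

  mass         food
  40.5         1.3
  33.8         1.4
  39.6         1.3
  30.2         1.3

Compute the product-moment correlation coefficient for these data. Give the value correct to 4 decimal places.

n = 4, Σx = 144.1, Σy = 5.3, Σx² = 5262.89, Σy² = 7.03, Σxy = 190.71
nΣxy − ΣxΣy = 762.84 − 763.73 = -0.89
nΣx² − (Σx)² = 21051.56 − 20764.81 = 286.75; nΣy² − (Σy)² = 28.12 − 28.09 = 0.03
r = -0.89 / √(286.75 × 0.03) = -0.89 / 2.9330 ≈ -0.3034

-0.3034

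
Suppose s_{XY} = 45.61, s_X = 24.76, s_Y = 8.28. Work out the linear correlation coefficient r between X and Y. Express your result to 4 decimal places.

r = Cov(X,Y) / (s_X · s_Y) = 45.61 / (24.76 × 8.28)
  = 45.61 / 205.0128 ≈ 0.2225

0.2225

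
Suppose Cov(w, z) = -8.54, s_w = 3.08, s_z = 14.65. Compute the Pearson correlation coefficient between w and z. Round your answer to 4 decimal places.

-0.1893

r = Cov(w,z) / (s_w · s_z) = -8.54 / (3.08 × 14.65)
  = -8.54 / 45.1220 ≈ -0.1893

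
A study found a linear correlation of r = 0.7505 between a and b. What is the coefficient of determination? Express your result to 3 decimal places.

r² = (0.7505)² = 0.563

0.563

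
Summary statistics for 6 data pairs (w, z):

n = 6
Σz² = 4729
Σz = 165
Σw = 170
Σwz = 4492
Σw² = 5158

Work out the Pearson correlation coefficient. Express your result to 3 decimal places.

-0.716

r = (nΣwz − ΣwΣz) / √[(nΣw² − (Σw)²)(nΣz² − (Σz)²)]
Numerator: 6×4492 − 170×165 = -1098
Denominator: √[(30948 − 28900)(28374 − 27225)] = √[2048 × 1149] = 1533.9987
r = -1098 / 1533.9987 ≈ -0.716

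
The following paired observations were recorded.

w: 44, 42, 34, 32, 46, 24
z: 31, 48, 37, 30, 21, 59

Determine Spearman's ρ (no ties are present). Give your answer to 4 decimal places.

Rank w: 5, 4, 3, 2, 6, 1
Rank z: 3, 5, 4, 2, 1, 6
d = rank(w) − rank(z): 2, -1, -1, 0, 5, -5; Σd² = 56
ρ = 1 − 6Σd² / [n(n²−1)] = 1 − 6×56 / (6×35) = 1 − 336/210 ≈ -0.6000

-0.6000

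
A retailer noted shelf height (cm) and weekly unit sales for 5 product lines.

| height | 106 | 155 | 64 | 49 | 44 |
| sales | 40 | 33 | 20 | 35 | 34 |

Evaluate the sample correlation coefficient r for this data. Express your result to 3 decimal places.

n = 5, Σx = 418, Σy = 162, Σx² = 43694, Σy² = 5470, Σxy = 13846
nΣxy − ΣxΣy = 69230 − 67716 = 1514
nΣx² − (Σx)² = 218470 − 174724 = 43746; nΣy² − (Σy)² = 27350 − 26244 = 1106
r = 1514 / √(43746 × 1106) = 1514 / 6955.7944 ≈ 0.218

0.218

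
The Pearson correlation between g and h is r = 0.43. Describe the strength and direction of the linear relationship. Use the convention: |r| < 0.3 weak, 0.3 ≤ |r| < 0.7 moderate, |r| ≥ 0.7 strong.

r = 0.43 > 0 so the relationship is positive.
|r| = 0.43, which falls in the moderate range.

moderate positive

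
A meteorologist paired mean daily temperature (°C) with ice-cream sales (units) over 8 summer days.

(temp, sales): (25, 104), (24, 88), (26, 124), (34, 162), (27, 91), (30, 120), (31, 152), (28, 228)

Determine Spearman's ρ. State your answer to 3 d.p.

Rank temp: 2, 1, 3, 8, 4, 6, 7, 5
Rank sales: 3, 1, 5, 7, 2, 4, 6, 8
d = rank(temp) − rank(sales): -1, 0, -2, 1, 2, 2, 1, -3; Σd² = 24
ρ = 1 − 6Σd² / [n(n²−1)] = 1 − 6×24 / (8×63) = 1 − 144/504 ≈ 0.714

0.714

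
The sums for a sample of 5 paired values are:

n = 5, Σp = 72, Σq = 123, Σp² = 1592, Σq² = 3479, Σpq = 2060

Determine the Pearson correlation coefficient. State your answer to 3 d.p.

r = (nΣpq − ΣpΣq) / √[(nΣp² − (Σp)²)(nΣq² − (Σq)²)]
Numerator: 5×2060 − 72×123 = 1444
Denominator: √[(7960 − 5184)(17395 − 15129)] = √[2776 × 2266] = 2508.0702
r = 1444 / 2508.0702 ≈ 0.576

0.576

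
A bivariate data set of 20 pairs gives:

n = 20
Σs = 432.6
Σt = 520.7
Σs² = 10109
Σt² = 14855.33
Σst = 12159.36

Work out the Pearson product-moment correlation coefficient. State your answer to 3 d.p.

0.907

r = (nΣst − ΣsΣt) / √[(nΣs² − (Σs)²)(nΣt² − (Σt)²)]
Numerator: 20×12159.36 − 432.6×520.7 = 17932.38
Denominator: √[(202180 − 187142.76)(297106.6 − 271128.49)] = √[15037.24 × 25978.11] = 19764.5914
r = 17932.38 / 19764.5914 ≈ 0.907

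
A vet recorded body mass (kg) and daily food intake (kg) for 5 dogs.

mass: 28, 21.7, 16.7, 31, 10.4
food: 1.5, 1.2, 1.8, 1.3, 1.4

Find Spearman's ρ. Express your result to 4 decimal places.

Rank mass: 4, 3, 2, 5, 1
Rank food: 4, 1, 5, 2, 3
d = rank(mass) − rank(food): 0, 2, -3, 3, -2; Σd² = 26
ρ = 1 − 6Σd² / [n(n²−1)] = 1 − 6×26 / (5×24) = 1 − 156/120 ≈ -0.3000

-0.3000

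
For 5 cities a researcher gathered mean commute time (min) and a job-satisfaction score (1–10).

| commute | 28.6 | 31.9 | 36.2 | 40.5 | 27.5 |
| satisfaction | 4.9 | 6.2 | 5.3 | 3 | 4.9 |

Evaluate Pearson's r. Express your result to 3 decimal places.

-0.570

n = 5, Σx = 164.7, Σy = 24.3, Σx² = 5542.51, Σy² = 123.55, Σxy = 786.03
nΣxy − ΣxΣy = 3930.15 − 4002.21 = -72.06
nΣx² − (Σx)² = 27712.55 − 27126.09 = 586.46; nΣy² − (Σy)² = 617.75 − 590.49 = 27.26
r = -72.06 / √(586.46 × 27.26) = -72.06 / 126.4393 ≈ -0.570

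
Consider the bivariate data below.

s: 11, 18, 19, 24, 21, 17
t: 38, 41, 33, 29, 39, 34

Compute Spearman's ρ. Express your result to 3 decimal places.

-0.371

Rank s: 1, 3, 4, 6, 5, 2
Rank t: 4, 6, 2, 1, 5, 3
d = rank(s) − rank(t): -3, -3, 2, 5, 0, -1; Σd² = 48
ρ = 1 − 6Σd² / [n(n²−1)] = 1 − 6×48 / (6×35) = 1 − 288/210 ≈ -0.371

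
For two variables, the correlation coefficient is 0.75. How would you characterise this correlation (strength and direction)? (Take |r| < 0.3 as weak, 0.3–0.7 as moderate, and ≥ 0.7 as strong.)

r = 0.75 > 0 so the relationship is positive.
|r| = 0.75, which falls in the strong range.

strong positive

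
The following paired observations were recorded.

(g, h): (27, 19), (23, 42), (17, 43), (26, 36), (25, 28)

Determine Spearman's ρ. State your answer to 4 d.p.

Rank g: 5, 2, 1, 4, 3
Rank h: 1, 4, 5, 3, 2
d = rank(g) − rank(h): 4, -2, -4, 1, 1; Σd² = 38
ρ = 1 − 6Σd² / [n(n²−1)] = 1 − 6×38 / (5×24) = 1 − 228/120 ≈ -0.9000

-0.9000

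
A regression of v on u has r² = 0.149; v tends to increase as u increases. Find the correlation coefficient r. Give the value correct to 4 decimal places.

0.3860

|r| = √0.149 = 0.3860
The association is positive, so r = 0.3860.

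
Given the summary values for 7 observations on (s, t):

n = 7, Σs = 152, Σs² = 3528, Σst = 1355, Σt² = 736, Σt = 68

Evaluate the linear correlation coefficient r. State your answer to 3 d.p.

-0.928

r = (nΣst − ΣsΣt) / √[(nΣs² − (Σs)²)(nΣt² − (Σt)²)]
Numerator: 7×1355 − 152×68 = -851
Denominator: √[(24696 − 23104)(5152 − 4624)] = √[1592 × 528] = 916.8293
r = -851 / 916.8293 ≈ -0.928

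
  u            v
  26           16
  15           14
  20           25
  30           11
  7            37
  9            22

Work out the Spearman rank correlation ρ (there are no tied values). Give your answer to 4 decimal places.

Rank u: 5, 3, 4, 6, 1, 2
Rank v: 3, 2, 5, 1, 6, 4
d = rank(u) − rank(v): 2, 1, -1, 5, -5, -2; Σd² = 60
ρ = 1 − 6Σd² / [n(n²−1)] = 1 − 6×60 / (6×35) = 1 − 360/210 ≈ -0.7143

-0.7143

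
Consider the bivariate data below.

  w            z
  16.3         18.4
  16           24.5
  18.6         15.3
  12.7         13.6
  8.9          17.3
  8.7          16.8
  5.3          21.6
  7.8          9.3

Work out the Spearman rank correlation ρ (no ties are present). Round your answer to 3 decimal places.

0.071

Rank w: 7, 6, 8, 5, 4, 3, 1, 2
Rank z: 6, 8, 3, 2, 5, 4, 7, 1
d = rank(w) − rank(z): 1, -2, 5, 3, -1, -1, -6, 1; Σd² = 78
ρ = 1 − 6Σd² / [n(n²−1)] = 1 − 6×78 / (8×63) = 1 − 468/504 ≈ 0.071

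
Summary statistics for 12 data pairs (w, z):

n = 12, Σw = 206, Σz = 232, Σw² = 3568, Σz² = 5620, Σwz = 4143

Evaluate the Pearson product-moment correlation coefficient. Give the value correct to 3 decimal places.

r = (nΣwz − ΣwΣz) / √[(nΣw² − (Σw)²)(nΣz² − (Σz)²)]
Numerator: 12×4143 − 206×232 = 1924
Denominator: √[(42816 − 42436)(67440 − 53824)] = √[380 × 13616] = 2274.6604
r = 1924 / 2274.6604 ≈ 0.846

0.846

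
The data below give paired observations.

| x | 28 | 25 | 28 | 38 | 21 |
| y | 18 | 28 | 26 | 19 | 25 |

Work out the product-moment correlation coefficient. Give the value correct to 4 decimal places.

n = 5, Σx = 140, Σy = 116, Σx² = 4078, Σy² = 2770, Σxy = 3179
nΣxy − ΣxΣy = 15895 − 16240 = -345
nΣx² − (Σx)² = 20390 − 19600 = 790; nΣy² − (Σy)² = 13850 − 13456 = 394
r = -345 / √(790 × 394) = -345 / 557.9068 ≈ -0.6184

-0.6184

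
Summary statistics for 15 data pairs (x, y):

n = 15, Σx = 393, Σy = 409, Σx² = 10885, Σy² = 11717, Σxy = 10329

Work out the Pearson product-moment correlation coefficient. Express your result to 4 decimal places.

r = (nΣxy − ΣxΣy) / √[(nΣx² − (Σx)²)(nΣy² − (Σy)²)]
Numerator: 15×10329 − 393×409 = -5802
Denominator: √[(163275 − 154449)(175755 − 167281)] = √[8826 × 8474] = 8648.2093
r = -5802 / 8648.2093 ≈ -0.6709

-0.6709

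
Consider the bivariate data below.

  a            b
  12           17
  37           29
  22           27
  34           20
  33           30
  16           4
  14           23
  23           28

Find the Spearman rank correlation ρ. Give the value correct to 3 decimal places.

Rank a: 1, 8, 4, 7, 6, 3, 2, 5
Rank b: 2, 7, 5, 3, 8, 1, 4, 6
d = rank(a) − rank(b): -1, 1, -1, 4, -2, 2, -2, -1; Σd² = 32
ρ = 1 − 6Σd² / [n(n²−1)] = 1 − 6×32 / (8×63) = 1 − 192/504 ≈ 0.619

0.619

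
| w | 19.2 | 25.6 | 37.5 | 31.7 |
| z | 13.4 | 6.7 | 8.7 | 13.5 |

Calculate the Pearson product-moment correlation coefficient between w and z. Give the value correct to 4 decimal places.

-0.2791

n = 4, Σw = 114, Σz = 42.3, Σw² = 3435.14, Σz² = 482.39, Σwz = 1183
nΣwz − ΣwΣz = 4732 − 4822.2 = -90.2
nΣw² − (Σw)² = 13740.56 − 12996 = 744.56; nΣz² − (Σz)² = 1929.56 − 1789.29 = 140.27
r = -90.2 / √(744.56 × 140.27) = -90.2 / 323.1709 ≈ -0.2791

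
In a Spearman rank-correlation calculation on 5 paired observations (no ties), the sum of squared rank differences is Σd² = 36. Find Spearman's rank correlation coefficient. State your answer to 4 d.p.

-0.8000

ρ = 1 − 6Σd² / [n(n²−1)] = 1 − 6×36 / (5×24)
  = 1 − 216/120 = 1 − 1.80000 ≈ -0.8000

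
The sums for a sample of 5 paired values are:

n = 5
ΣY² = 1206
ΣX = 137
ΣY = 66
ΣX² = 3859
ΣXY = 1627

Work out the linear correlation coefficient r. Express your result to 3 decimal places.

-0.967

r = (nΣXY − ΣXΣY) / √[(nΣX² − (ΣX)²)(nΣY² − (ΣY)²)]
Numerator: 5×1627 − 137×66 = -907
Denominator: √[(19295 − 18769)(6030 − 4356)] = √[526 × 1674] = 938.3624
r = -907 / 938.3624 ≈ -0.967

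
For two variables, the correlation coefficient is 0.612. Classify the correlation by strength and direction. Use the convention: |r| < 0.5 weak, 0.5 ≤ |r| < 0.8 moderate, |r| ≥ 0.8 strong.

r = 0.612 > 0 so the relationship is positive.
|r| = 0.612, which falls in the moderate range.

moderate positive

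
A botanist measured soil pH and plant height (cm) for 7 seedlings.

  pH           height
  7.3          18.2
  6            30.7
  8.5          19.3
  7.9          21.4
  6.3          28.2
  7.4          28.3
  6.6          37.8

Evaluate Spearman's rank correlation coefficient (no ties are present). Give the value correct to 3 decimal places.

-0.571

Rank pH: 4, 1, 7, 6, 2, 5, 3
Rank height: 1, 6, 2, 3, 4, 5, 7
d = rank(pH) − rank(height): 3, -5, 5, 3, -2, 0, -4; Σd² = 88
ρ = 1 − 6Σd² / [n(n²−1)] = 1 − 6×88 / (7×48) = 1 − 528/336 ≈ -0.571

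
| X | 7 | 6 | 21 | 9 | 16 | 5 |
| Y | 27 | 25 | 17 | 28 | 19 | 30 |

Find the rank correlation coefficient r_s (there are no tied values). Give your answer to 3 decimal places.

Rank X: 3, 2, 6, 4, 5, 1
Rank Y: 4, 3, 1, 5, 2, 6
d = rank(X) − rank(Y): -1, -1, 5, -1, 3, -5; Σd² = 62
ρ = 1 − 6Σd² / [n(n²−1)] = 1 − 6×62 / (6×35) = 1 − 372/210 ≈ -0.771

-0.771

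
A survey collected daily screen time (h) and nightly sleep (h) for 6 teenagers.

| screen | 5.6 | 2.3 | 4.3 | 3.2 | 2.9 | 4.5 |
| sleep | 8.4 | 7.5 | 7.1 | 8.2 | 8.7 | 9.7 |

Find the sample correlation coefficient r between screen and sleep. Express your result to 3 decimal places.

0.261

n = 6, Σx = 22.8, Σy = 49.6, Σx² = 94.04, Σy² = 414.24, Σxy = 189.94
nΣxy − ΣxΣy = 1139.64 − 1130.88 = 8.76
nΣx² − (Σx)² = 564.24 − 519.84 = 44.4; nΣy² − (Σy)² = 2485.44 − 2460.16 = 25.28
r = 8.76 / √(44.4 × 25.28) = 8.76 / 33.5027 ≈ 0.261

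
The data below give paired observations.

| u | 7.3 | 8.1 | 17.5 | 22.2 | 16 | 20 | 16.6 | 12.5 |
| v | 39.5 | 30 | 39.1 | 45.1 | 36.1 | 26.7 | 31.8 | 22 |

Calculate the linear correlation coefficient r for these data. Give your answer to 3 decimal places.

n = 8, Σu = 120.2, Σv = 270.3, Σu² = 2005.8, Σv² = 9534.41, Σuv = 4131.3
nΣuv − ΣuΣv = 33050.4 − 32490.06 = 560.34
nΣu² − (Σu)² = 16046.4 − 14448.04 = 1598.36; nΣv² − (Σv)² = 76275.28 − 73062.09 = 3213.19
r = 560.34 / √(1598.36 × 3213.19) = 560.34 / 2266.2379 ≈ 0.247

0.247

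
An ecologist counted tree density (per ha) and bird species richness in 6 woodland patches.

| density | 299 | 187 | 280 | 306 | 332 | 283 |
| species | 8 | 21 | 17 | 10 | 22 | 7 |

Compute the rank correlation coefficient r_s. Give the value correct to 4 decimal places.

0.0857

Rank density: 4, 1, 2, 5, 6, 3
Rank species: 2, 5, 4, 3, 6, 1
d = rank(density) − rank(species): 2, -4, -2, 2, 0, 2; Σd² = 32
ρ = 1 − 6Σd² / [n(n²−1)] = 1 − 6×32 / (6×35) = 1 − 192/210 ≈ 0.0857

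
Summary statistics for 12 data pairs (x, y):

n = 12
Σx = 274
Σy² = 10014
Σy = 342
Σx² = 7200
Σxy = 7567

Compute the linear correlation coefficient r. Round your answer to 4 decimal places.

-0.4821

r = (nΣxy − ΣxΣy) / √[(nΣx² − (Σx)²)(nΣy² − (Σy)²)]
Numerator: 12×7567 − 274×342 = -2904
Denominator: √[(86400 − 75076)(120168 − 116964)] = √[11324 × 3204] = 6023.4621
r = -2904 / 6023.4621 ≈ -0.4821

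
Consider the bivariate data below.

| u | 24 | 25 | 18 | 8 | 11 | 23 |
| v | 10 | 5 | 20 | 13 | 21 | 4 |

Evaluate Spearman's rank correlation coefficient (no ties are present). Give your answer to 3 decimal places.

-0.657

Rank u: 5, 6, 3, 1, 2, 4
Rank v: 3, 2, 5, 4, 6, 1
d = rank(u) − rank(v): 2, 4, -2, -3, -4, 3; Σd² = 58
ρ = 1 − 6Σd² / [n(n²−1)] = 1 − 6×58 / (6×35) = 1 − 348/210 ≈ -0.657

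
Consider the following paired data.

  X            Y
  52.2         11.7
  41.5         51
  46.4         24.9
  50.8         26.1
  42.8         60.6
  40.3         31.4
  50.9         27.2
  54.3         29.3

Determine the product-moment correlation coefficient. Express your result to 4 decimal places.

n = 8, ΣX = 379.2, ΣY = 262.2, ΣX² = 18175.92, ΣY² = 10295.76, ΣXY = 12043.05
nΣXY − ΣXΣY = 96344.4 − 99426.24 = -3081.84
nΣX² − (ΣX)² = 145407.36 − 143792.64 = 1614.72; nΣY² − (ΣY)² = 82366.08 − 68748.84 = 13617.24
r = -3081.84 / √(1614.72 × 13617.24) = -3081.84 / 4689.1396 ≈ -0.6572

-0.6572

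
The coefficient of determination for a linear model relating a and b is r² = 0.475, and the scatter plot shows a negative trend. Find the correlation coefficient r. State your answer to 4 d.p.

-0.6892

|r| = √0.475 = 0.6892
The association is negative, so r = −0.6892.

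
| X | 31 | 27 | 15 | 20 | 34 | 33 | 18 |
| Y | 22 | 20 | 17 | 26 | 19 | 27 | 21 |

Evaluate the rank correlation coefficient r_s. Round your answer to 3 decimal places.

Rank X: 5, 4, 1, 3, 7, 6, 2
Rank Y: 5, 3, 1, 6, 2, 7, 4
d = rank(X) − rank(Y): 0, 1, 0, -3, 5, -1, -2; Σd² = 40
ρ = 1 − 6Σd² / [n(n²−1)] = 1 − 6×40 / (7×48) = 1 − 240/336 ≈ 0.286

0.286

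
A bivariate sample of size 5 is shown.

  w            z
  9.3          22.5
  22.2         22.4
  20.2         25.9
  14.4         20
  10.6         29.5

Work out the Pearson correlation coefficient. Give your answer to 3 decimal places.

-0.178

n = 5, Σw = 76.7, Σz = 120.3, Σw² = 1307.09, Σz² = 2949.07, Σwz = 1830.41
nΣwz − ΣwΣz = 9152.05 − 9227.01 = -74.96
nΣw² − (Σw)² = 6535.45 − 5882.89 = 652.56; nΣz² − (Σz)² = 14745.35 − 14472.09 = 273.26
r = -74.96 / √(652.56 × 273.26) = -74.96 / 422.2778 ≈ -0.178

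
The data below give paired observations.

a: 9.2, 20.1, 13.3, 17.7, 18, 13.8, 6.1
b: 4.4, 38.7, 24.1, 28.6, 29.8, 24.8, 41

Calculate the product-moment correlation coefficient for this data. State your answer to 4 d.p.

n = 7, Σa = 98.2, Σb = 191.4, Σa² = 1530.48, Σb² = 6099.9, Σab = 2773.84
nΣab − ΣaΣb = 19416.88 − 18795.48 = 621.4
nΣa² − (Σa)² = 10713.36 − 9643.24 = 1070.12; nΣb² − (Σb)² = 42699.3 − 36633.96 = 6065.34
r = 621.4 / √(1070.12 × 6065.34) = 621.4 / 2547.6738 ≈ 0.2439

0.2439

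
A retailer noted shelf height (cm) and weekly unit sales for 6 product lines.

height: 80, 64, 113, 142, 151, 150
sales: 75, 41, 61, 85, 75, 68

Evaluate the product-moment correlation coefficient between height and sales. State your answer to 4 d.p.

0.6495

n = 6, Σx = 700, Σy = 405, Σx² = 88730, Σy² = 28501, Σxy = 49112
nΣxy − ΣxΣy = 294672 − 283500 = 11172
nΣx² − (Σx)² = 532380 − 490000 = 42380; nΣy² − (Σy)² = 171006 − 164025 = 6981
r = 11172 / √(42380 × 6981) = 11172 / 17200.4296 ≈ 0.6495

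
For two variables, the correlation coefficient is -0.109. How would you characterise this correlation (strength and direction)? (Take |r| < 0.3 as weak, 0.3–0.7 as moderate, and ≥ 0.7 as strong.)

r = -0.109 < 0 so the relationship is negative.
|r| = 0.109, which falls in the weak range.

weak negative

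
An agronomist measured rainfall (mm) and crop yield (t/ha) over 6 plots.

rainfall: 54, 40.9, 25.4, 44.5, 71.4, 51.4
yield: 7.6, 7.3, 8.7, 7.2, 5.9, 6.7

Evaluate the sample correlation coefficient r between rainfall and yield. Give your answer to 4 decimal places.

-0.9018

n = 6, Σx = 287.6, Σy = 43.4, Σx² = 14954.14, Σy² = 318.28, Σxy = 2015.99
nΣxy − ΣxΣy = 12095.94 − 12481.84 = -385.9
nΣx² − (Σx)² = 89724.84 − 82713.76 = 7011.08; nΣy² − (Σy)² = 1909.68 − 1883.56 = 26.12
r = -385.9 / √(7011.08 × 26.12) = -385.9 / 427.9362 ≈ -0.9018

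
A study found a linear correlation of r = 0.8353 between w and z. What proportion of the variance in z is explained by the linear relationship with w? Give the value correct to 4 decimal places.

r² = (0.8353)² = 0.6977

0.6977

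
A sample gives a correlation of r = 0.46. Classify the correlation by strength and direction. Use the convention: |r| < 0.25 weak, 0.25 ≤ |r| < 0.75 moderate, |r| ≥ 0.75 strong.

moderate positive

r = 0.46 > 0 so the relationship is positive.
|r| = 0.46, which falls in the moderate range.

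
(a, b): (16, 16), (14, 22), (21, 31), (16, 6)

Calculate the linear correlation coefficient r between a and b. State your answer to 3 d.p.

n = 4, Σa = 67, Σb = 75, Σa² = 1149, Σb² = 1737, Σab = 1311
nΣab − ΣaΣb = 5244 − 5025 = 219
nΣa² − (Σa)² = 4596 − 4489 = 107; nΣb² − (Σb)² = 6948 − 5625 = 1323
r = 219 / √(107 × 1323) = 219 / 376.2459 ≈ 0.582

0.582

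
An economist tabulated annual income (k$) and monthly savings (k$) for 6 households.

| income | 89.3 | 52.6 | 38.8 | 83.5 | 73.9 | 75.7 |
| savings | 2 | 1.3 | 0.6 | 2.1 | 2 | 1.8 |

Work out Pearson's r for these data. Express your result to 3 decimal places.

n = 6, Σx = 413.8, Σy = 9.8, Σx² = 30410.64, Σy² = 17.7, Σxy = 729.67
nΣxy − ΣxΣy = 4378.02 − 4055.24 = 322.78
nΣx² − (Σx)² = 182463.84 − 171230.44 = 11233.4; nΣy² − (Σy)² = 106.2 − 96.04 = 10.16
r = 322.78 / √(11233.4 × 10.16) = 322.78 / 337.8333 ≈ 0.955

0.955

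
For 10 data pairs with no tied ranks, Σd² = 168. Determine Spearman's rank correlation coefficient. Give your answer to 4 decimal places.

-0.0182

ρ = 1 − 6Σd² / [n(n²−1)] = 1 − 6×168 / (10×99)
  = 1 − 1008/990 = 1 − 1.01818 ≈ -0.0182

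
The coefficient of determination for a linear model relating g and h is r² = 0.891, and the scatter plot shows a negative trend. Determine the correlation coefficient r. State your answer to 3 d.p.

-0.944

|r| = √0.891 = 0.944
The association is negative, so r = −0.944.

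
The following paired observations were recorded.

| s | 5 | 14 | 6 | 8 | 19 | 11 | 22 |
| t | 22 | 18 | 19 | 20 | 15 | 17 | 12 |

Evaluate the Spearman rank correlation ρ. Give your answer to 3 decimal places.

-0.929

Rank s: 1, 5, 2, 3, 6, 4, 7
Rank t: 7, 4, 5, 6, 2, 3, 1
d = rank(s) − rank(t): -6, 1, -3, -3, 4, 1, 6; Σd² = 108
ρ = 1 − 6Σd² / [n(n²−1)] = 1 − 6×108 / (7×48) = 1 − 648/336 ≈ -0.929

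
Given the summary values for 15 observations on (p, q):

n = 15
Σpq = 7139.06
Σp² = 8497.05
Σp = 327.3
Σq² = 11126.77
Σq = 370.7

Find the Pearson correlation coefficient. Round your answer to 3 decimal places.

-0.582

r = (nΣpq − ΣpΣq) / √[(nΣp² − (Σp)²)(nΣq² − (Σq)²)]
Numerator: 15×7139.06 − 327.3×370.7 = -14244.21
Denominator: √[(127455.75 − 107125.29)(166901.55 − 137418.49)] = √[20330.46 × 29483.06] = 24482.7321
r = -14244.21 / 24482.7321 ≈ -0.582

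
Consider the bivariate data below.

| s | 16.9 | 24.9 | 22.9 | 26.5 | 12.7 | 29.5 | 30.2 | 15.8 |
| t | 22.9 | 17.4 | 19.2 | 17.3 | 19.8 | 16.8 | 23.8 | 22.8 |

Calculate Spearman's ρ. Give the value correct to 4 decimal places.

Rank s: 3, 5, 4, 6, 1, 7, 8, 2
Rank t: 7, 3, 4, 2, 5, 1, 8, 6
d = rank(s) − rank(t): -4, 2, 0, 4, -4, 6, 0, -4; Σd² = 104
ρ = 1 − 6Σd² / [n(n²−1)] = 1 − 6×104 / (8×63) = 1 − 624/504 ≈ -0.2381

-0.2381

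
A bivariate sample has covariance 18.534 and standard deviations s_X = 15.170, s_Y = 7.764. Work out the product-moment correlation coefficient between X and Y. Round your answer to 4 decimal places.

0.1574

r = Cov(X,Y) / (s_X · s_Y) = 18.534 / (15.170 × 7.764)
  = 18.534 / 117.7799 ≈ 0.1574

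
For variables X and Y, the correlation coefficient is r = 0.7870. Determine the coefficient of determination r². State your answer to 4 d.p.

0.6194

r² = (0.7870)² = 0.6194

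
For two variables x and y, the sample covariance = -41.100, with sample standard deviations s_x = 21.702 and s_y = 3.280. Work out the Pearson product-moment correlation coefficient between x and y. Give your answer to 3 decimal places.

r = Cov(x,y) / (s_x · s_y) = -41.100 / (21.702 × 3.280)
  = -41.100 / 71.1826 ≈ -0.577

-0.577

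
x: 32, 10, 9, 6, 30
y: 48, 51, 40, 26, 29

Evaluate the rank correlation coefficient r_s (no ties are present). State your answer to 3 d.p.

Rank x: 5, 3, 2, 1, 4
Rank y: 4, 5, 3, 1, 2
d = rank(x) − rank(y): 1, -2, -1, 0, 2; Σd² = 10
ρ = 1 − 6Σd² / [n(n²−1)] = 1 − 6×10 / (5×24) = 1 − 60/120 ≈ 0.500

0.500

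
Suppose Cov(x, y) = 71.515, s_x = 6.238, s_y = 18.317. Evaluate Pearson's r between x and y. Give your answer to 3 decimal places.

r = Cov(x,y) / (s_x · s_y) = 71.515 / (6.238 × 18.317)
  = 71.515 / 114.2614 ≈ 0.626

0.626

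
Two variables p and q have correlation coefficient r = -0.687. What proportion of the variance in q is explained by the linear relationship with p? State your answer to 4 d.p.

r² = (-0.687)² = 0.4720

0.4720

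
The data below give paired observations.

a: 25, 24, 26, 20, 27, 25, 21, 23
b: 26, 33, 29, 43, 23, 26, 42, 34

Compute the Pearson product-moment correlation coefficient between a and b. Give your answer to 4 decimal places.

n = 8, Σa = 191, Σb = 256, Σa² = 4601, Σb² = 8580, Σab = 5991
nΣab − ΣaΣb = 47928 − 48896 = -968
nΣa² − (Σa)² = 36808 − 36481 = 327; nΣb² − (Σb)² = 68640 − 65536 = 3104
r = -968 / √(327 × 3104) = -968 / 1007.4761 ≈ -0.9608

-0.9608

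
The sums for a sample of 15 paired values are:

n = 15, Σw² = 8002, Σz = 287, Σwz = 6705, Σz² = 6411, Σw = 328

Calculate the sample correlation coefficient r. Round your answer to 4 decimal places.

0.4914

r = (nΣwz − ΣwΣz) / √[(nΣw² − (Σw)²)(nΣz² − (Σz)²)]
Numerator: 15×6705 − 328×287 = 6439
Denominator: √[(120030 − 107584)(96165 − 82369)] = √[12446 × 13796] = 13103.6261
r = 6439 / 13103.6261 ≈ 0.4914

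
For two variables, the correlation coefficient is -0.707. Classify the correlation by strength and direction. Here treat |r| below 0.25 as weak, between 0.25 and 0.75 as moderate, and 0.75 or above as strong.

r = -0.707 < 0 so the relationship is negative.
|r| = 0.707, which falls in the moderate range.

moderate negative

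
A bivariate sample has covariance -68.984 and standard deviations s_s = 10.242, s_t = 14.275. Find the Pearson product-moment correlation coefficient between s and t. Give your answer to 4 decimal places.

r = Cov(s,t) / (s_s · s_t) = -68.984 / (10.242 × 14.275)
  = -68.984 / 146.2046 ≈ -0.4718

-0.4718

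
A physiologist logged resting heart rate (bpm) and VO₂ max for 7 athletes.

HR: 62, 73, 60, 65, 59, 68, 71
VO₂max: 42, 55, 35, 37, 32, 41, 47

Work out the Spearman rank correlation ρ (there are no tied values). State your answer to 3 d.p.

0.893

Rank HR: 3, 7, 2, 4, 1, 5, 6
Rank VO₂max: 5, 7, 2, 3, 1, 4, 6
d = rank(HR) − rank(VO₂max): -2, 0, 0, 1, 0, 1, 0; Σd² = 6
ρ = 1 − 6Σd² / [n(n²−1)] = 1 − 6×6 / (7×48) = 1 − 36/336 ≈ 0.893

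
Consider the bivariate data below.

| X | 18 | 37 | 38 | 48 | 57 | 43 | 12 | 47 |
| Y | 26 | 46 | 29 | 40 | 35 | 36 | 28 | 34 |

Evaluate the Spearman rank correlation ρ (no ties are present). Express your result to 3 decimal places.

0.500

Rank X: 2, 3, 4, 7, 8, 5, 1, 6
Rank Y: 1, 8, 3, 7, 5, 6, 2, 4
d = rank(X) − rank(Y): 1, -5, 1, 0, 3, -1, -1, 2; Σd² = 42
ρ = 1 − 6Σd² / [n(n²−1)] = 1 − 6×42 / (8×63) = 1 − 252/504 ≈ 0.500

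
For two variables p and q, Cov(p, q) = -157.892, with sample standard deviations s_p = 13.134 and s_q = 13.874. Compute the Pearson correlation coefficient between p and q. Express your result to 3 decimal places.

r = Cov(p,q) / (s_p · s_q) = -157.892 / (13.134 × 13.874)
  = -157.892 / 182.2211 ≈ -0.866

-0.866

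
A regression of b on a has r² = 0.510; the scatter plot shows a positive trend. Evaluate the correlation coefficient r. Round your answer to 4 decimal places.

0.7141

|r| = √0.510 = 0.7141
The association is positive, so r = 0.7141.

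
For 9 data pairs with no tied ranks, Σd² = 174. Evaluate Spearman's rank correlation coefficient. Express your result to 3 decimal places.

ρ = 1 − 6Σd² / [n(n²−1)] = 1 − 6×174 / (9×80)
  = 1 − 1044/720 = 1 − 1.4500 ≈ -0.450

-0.450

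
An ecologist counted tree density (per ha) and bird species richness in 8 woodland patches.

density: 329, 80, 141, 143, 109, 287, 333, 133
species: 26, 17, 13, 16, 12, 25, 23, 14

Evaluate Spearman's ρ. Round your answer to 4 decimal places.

0.6667

Rank density: 7, 1, 4, 5, 2, 6, 8, 3
Rank species: 8, 5, 2, 4, 1, 7, 6, 3
d = rank(density) − rank(species): -1, -4, 2, 1, 1, -1, 2, 0; Σd² = 28
ρ = 1 − 6Σd² / [n(n²−1)] = 1 − 6×28 / (8×63) = 1 − 168/504 ≈ 0.6667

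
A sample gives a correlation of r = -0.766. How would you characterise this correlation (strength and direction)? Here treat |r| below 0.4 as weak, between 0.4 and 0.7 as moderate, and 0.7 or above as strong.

r = -0.766 < 0 so the relationship is negative.
|r| = 0.766, which falls in the strong range.

strong negative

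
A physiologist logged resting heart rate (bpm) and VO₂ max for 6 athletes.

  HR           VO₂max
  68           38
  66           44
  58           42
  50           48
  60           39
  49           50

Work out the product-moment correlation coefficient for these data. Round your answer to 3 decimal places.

-0.815

n = 6, Σx = 351, Σy = 261, Σx² = 20845, Σy² = 11469, Σxy = 15114
nΣxy − ΣxΣy = 90684 − 91611 = -927
nΣx² − (Σx)² = 125070 − 123201 = 1869; nΣy² − (Σy)² = 68814 − 68121 = 693
r = -927 / √(1869 × 693) = -927 / 1138.0760 ≈ -0.815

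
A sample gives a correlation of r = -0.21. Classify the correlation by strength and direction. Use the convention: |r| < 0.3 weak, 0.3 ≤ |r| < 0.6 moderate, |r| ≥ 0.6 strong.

r = -0.21 < 0 so the relationship is negative.
|r| = 0.21, which falls in the weak range.

weak negative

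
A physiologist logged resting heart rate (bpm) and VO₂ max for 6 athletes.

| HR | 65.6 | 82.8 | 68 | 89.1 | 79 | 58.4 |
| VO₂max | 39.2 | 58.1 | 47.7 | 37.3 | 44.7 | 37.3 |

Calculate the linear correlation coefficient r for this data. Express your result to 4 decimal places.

n = 6, Σx = 442.9, Σy = 264.3, Σx² = 33373.57, Σy² = 11968.21, Σxy = 19658.85
nΣxy − ΣxΣy = 117953.1 − 117058.47 = 894.63
nΣx² − (Σx)² = 200241.42 − 196160.41 = 4081.01; nΣy² − (Σy)² = 71809.26 − 69854.49 = 1954.77
r = 894.63 / √(4081.01 × 1954.77) = 894.63 / 2824.4355 ≈ 0.3167

0.3167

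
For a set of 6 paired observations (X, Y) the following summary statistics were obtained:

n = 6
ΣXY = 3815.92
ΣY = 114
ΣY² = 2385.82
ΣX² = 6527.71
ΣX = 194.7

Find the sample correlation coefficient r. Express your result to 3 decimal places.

r = (nΣXY − ΣXΣY) / √[(nΣX² − (ΣX)²)(nΣY² − (ΣY)²)]
Numerator: 6×3815.92 − 194.7×114 = 699.72
Denominator: √[(39166.26 − 37908.09)(14314.92 − 12996)] = √[1258.17 × 1318.92] = 1288.1869
r = 699.72 / 1288.1869 ≈ 0.543

0.543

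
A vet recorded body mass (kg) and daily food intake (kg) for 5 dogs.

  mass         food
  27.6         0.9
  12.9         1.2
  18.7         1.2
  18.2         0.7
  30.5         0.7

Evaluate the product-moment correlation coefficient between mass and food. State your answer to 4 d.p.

-0.6277

n = 5, Σx = 107.9, Σy = 4.7, Σx² = 2539.35, Σy² = 4.67, Σxy = 96.85
nΣxy − ΣxΣy = 484.25 − 507.13 = -22.88
nΣx² − (Σx)² = 12696.75 − 11642.41 = 1054.34; nΣy² − (Σy)² = 23.35 − 22.09 = 1.26
r = -22.88 / √(1054.34 × 1.26) = -22.88 / 36.4482 ≈ -0.6277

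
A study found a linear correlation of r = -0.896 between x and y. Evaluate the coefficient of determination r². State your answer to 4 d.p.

r² = (-0.896)² = 0.8028

0.8028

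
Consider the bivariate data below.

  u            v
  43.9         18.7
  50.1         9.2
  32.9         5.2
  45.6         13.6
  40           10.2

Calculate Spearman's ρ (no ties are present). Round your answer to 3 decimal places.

Rank u: 3, 5, 1, 4, 2
Rank v: 5, 2, 1, 4, 3
d = rank(u) − rank(v): -2, 3, 0, 0, -1; Σd² = 14
ρ = 1 − 6Σd² / [n(n²−1)] = 1 − 6×14 / (5×24) = 1 − 84/120 ≈ 0.300

0.300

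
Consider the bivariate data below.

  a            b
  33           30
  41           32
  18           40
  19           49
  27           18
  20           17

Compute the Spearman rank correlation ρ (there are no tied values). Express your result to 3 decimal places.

Rank a: 5, 6, 1, 2, 4, 3
Rank b: 3, 4, 5, 6, 2, 1
d = rank(a) − rank(b): 2, 2, -4, -4, 2, 2; Σd² = 48
ρ = 1 − 6Σd² / [n(n²−1)] = 1 − 6×48 / (6×35) = 1 − 288/210 ≈ -0.371

-0.371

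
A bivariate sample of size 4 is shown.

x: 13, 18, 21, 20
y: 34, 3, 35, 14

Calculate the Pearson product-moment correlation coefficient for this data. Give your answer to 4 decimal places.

n = 4, Σx = 72, Σy = 86, Σx² = 1334, Σy² = 2586, Σxy = 1511
nΣxy − ΣxΣy = 6044 − 6192 = -148
nΣx² − (Σx)² = 5336 − 5184 = 152; nΣy² − (Σy)² = 10344 − 7396 = 2948
r = -148 / √(152 × 2948) = -148 / 669.3997 ≈ -0.2211

-0.2211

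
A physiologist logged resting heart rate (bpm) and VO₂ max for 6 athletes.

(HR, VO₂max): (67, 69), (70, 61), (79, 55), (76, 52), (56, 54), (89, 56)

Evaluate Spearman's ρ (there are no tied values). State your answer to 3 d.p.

Rank HR: 2, 3, 5, 4, 1, 6
Rank VO₂max: 6, 5, 3, 1, 2, 4
d = rank(HR) − rank(VO₂max): -4, -2, 2, 3, -1, 2; Σd² = 38
ρ = 1 − 6Σd² / [n(n²−1)] = 1 − 6×38 / (6×35) = 1 − 228/210 ≈ -0.086

-0.086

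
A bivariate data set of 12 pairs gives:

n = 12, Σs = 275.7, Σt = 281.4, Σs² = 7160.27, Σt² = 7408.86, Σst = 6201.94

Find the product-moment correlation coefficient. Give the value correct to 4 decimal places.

r = (nΣst − ΣsΣt) / √[(nΣs² − (Σs)²)(nΣt² − (Σt)²)]
Numerator: 12×6201.94 − 275.7×281.4 = -3158.7
Denominator: √[(85923.24 − 76010.49)(88906.32 − 79185.96)] = √[9912.75 × 9720.36] = 9816.0837
r = -3158.7 / 9816.0837 ≈ -0.3218

-0.3218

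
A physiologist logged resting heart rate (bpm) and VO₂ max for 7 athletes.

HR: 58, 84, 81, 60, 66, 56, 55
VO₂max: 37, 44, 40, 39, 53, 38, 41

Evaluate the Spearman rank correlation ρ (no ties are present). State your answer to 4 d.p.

Rank HR: 3, 7, 6, 4, 5, 2, 1
Rank VO₂max: 1, 6, 4, 3, 7, 2, 5
d = rank(HR) − rank(VO₂max): 2, 1, 2, 1, -2, 0, -4; Σd² = 30
ρ = 1 − 6Σd² / [n(n²−1)] = 1 − 6×30 / (7×48) = 1 − 180/336 ≈ 0.4643

0.4643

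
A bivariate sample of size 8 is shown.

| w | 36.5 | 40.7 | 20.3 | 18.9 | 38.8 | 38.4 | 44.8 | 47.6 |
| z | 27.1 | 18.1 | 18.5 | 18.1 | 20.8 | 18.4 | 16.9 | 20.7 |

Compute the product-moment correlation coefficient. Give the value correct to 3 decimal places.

0.123

n = 8, Σw = 286, Σz = 158.6, Σw² = 11010.84, Σz² = 3217.18, Σwz = 5699.5
nΣwz − ΣwΣz = 45596 − 45359.6 = 236.4
nΣw² − (Σw)² = 88086.72 − 81796 = 6290.72; nΣz² − (Σz)² = 25737.44 − 25153.96 = 583.48
r = 236.4 / √(6290.72 × 583.48) = 236.4 / 1915.8573 ≈ 0.123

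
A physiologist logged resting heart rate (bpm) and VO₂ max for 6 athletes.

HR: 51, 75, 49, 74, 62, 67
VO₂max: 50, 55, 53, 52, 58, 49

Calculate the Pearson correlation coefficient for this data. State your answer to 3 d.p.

0.152

n = 6, Σx = 378, Σy = 317, Σx² = 24436, Σy² = 16803, Σxy = 19999
nΣxy − ΣxΣy = 119994 − 119826 = 168
nΣx² − (Σx)² = 146616 − 142884 = 3732; nΣy² − (Σy)² = 100818 − 100489 = 329
r = 168 / √(3732 × 329) = 168 / 1108.0740 ≈ 0.152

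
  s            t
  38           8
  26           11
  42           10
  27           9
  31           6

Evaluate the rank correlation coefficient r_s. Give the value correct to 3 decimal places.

-0.300

Rank s: 4, 1, 5, 2, 3
Rank t: 2, 5, 4, 3, 1
d = rank(s) − rank(t): 2, -4, 1, -1, 2; Σd² = 26
ρ = 1 − 6Σd² / [n(n²−1)] = 1 − 6×26 / (5×24) = 1 − 156/120 ≈ -0.300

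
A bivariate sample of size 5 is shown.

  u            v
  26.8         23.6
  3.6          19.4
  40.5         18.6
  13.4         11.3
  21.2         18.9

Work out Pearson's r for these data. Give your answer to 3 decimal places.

n = 5, Σu = 105.5, Σv = 91.8, Σu² = 3000.45, Σv² = 1764.18, Σuv = 2007.72
nΣuv − ΣuΣv = 10038.6 − 9684.9 = 353.7
nΣu² − (Σu)² = 15002.25 − 11130.25 = 3872; nΣv² − (Σv)² = 8820.9 − 8427.24 = 393.66
r = 353.7 / √(3872 × 393.66) = 353.7 / 1234.6058 ≈ 0.286

0.286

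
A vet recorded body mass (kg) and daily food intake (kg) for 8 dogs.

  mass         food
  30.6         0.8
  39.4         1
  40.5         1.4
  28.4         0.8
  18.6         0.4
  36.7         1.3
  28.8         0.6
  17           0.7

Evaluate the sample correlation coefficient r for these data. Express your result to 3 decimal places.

n = 8, Σx = 240, Σy = 7, Σx² = 7746.82, Σy² = 6.94, Σxy = 227.63
nΣxy − ΣxΣy = 1821.04 − 1680 = 141.04
nΣx² − (Σx)² = 61974.56 − 57600 = 4374.56; nΣy² − (Σy)² = 55.52 − 49 = 6.52
r = 141.04 / √(4374.56 × 6.52) = 141.04 / 168.8850 ≈ 0.835

0.835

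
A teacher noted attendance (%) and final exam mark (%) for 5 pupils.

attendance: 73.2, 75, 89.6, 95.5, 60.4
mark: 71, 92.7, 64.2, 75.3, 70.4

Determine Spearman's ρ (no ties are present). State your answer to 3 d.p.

0.200

Rank attendance: 2, 3, 4, 5, 1
Rank mark: 3, 5, 1, 4, 2
d = rank(attendance) − rank(mark): -1, -2, 3, 1, -1; Σd² = 16
ρ = 1 − 6Σd² / [n(n²−1)] = 1 − 6×16 / (5×24) = 1 − 96/120 ≈ 0.200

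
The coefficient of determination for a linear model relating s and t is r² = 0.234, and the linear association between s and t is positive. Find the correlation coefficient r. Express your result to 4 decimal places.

|r| = √0.234 = 0.4837
The association is positive, so r = 0.4837.

0.4837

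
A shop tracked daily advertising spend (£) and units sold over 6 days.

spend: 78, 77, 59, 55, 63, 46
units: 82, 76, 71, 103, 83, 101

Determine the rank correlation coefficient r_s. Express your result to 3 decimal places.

-0.543

Rank spend: 6, 5, 3, 2, 4, 1
Rank units: 3, 2, 1, 6, 4, 5
d = rank(spend) − rank(units): 3, 3, 2, -4, 0, -4; Σd² = 54
ρ = 1 − 6Σd² / [n(n²−1)] = 1 − 6×54 / (6×35) = 1 − 324/210 ≈ -0.543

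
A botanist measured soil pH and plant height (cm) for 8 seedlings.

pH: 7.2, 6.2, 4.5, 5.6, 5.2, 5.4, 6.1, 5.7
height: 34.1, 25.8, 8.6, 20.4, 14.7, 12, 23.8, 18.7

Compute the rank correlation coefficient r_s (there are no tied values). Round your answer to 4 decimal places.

0.9524

Rank pH: 8, 7, 1, 4, 2, 3, 6, 5
Rank height: 8, 7, 1, 5, 3, 2, 6, 4
d = rank(pH) − rank(height): 0, 0, 0, -1, -1, 1, 0, 1; Σd² = 4
ρ = 1 − 6Σd² / [n(n²−1)] = 1 − 6×4 / (8×63) = 1 − 24/504 ≈ 0.9524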